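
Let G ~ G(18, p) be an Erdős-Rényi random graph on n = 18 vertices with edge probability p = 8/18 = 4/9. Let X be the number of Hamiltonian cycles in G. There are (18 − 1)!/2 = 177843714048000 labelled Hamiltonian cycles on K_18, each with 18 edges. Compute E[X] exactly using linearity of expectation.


K_18 has (18 − 1)!/2 = 177843714048000 labelled Hamiltonian cycles.
For each such Hamiltonian cycle H, let X_H = 1 if all 18 edges of H are present in G. Then P[X_H = 1] = p^{18} = (4/9)^{18} = 68719476736/150094635296999121.
Summing the indicators: E[X] = Σ_H E[X_H] = 177843714048000 · p^{18} = 177843714048000 · 68719476736/150094635296999121 = 16764508875398316032000/205891132094649.
Numerically: E[X] ≈ 8.142e+07.

E[X] = 177843714048000 · (4/9)^{18} = 16764508875398316032000/205891132094649 ≈ 8.142e+07.


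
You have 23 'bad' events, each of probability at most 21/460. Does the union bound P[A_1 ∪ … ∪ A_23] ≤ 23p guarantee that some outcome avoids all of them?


Union bound: P[∪_{i=1}^{23} A_i] ≤ Σ_i P[A_i] ≤ 23·p = 23·(21/460) = 21/20.
Numerically: 21/20 ≈ 1.05000.
Is 21/20 < 1? NO.
Since the bound 21/20 is ≥ 1, the union bound is uninformative here; it does NOT by itself certify existence.

23·p = 21/20 ≈ 1.05000; existence NOT certified by the union bound.


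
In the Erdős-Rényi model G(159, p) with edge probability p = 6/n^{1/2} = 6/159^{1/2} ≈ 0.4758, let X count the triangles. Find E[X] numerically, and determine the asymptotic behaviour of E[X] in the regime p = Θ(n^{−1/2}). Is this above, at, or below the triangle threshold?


Number of potential triangles: C(159, 3) = 657359.
Each occurs with probability p³ ≈ (0.4758)³ ≈ 1.077353e-01.
By linearity: E[X] = C(159, 3)·p³ ≈ 657359 · 1.077353e-01 ≈ 70820.7755.
Since α = 1/2 < 1, p = c/n^{1/2} ≫ 1/n is above the triangle threshold p ~ 1/n. Asymptotically E[X] ~ (c³/6)·n^{3(1−α)} = (6³/6)·n^{1.5} → ∞; triangles are abundant w.h.p.

E[X] ≈ 70820.7755; in regime p = Θ(1/n^{1/2}) E[X] diverges (above the triangle threshold p ~ 1/n).


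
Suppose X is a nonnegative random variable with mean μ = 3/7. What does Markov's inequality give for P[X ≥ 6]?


μ = E[X] = 3/7, a = 6.
Markov: P[X ≥ 6] ≤ μ/a = (3/7)/6 = 1/14.
Numerically: ≈ 0.071429.
(Since a = 6 > μ = 0.428571, the bound 1/14 is < 1 and informative.)

P[X ≥ 6] ≤ 1/14 ≈ 0.071429.


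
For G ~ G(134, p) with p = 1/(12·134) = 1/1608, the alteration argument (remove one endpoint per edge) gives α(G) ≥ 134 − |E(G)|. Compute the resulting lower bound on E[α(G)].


E[|E(G)|] = C(134, 2)·p = 8911 · (1/1608) = 133/24.
E[α(G)] ≥ n − E[|E(G)|] = 134 − 133/24 = 3083/24.
Numerically: ≈ 128.4583.
(This is only a lower bound; the true E[α(G)] may be larger.)

E[α(G)] ≥ 3083/24 ≈ 128.4583.


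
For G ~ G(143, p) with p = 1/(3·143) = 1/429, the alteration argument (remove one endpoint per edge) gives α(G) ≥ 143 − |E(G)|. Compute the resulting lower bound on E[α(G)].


E[|E(G)|] = C(143, 2)·p = 10153 · (1/429) = 71/3.
E[α(G)] ≥ n − E[|E(G)|] = 143 − 71/3 = 358/3.
Numerically: ≈ 119.33333.
(This is only a lower bound; the true E[α(G)] may be larger.)

E[α(G)] ≥ 358/3 ≈ 119.33333.


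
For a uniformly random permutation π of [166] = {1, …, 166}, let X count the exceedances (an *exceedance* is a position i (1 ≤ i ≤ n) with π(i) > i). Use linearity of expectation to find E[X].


Write X = Σ_{i=1}^{166} X_i, where X_i = 1_{π(i) > i}.
For each fixed i, π(i) is uniform over {1, …, 166} (marginal of a uniform permutation), so P[π(i) > i] = (n − i)/n. Summing: Σ_{i=1}^{166} (n − i)/n = (0 + 1 + … + 165)/166 = 166(166 − 1)/(2·166) = (166 − 1)/2.
Hence E[X] = Σ_{i=1}^{166} (166 − i)/166 = 165/2 ≈ 82.500000.

E[X] = 165/2 = 82.500000.


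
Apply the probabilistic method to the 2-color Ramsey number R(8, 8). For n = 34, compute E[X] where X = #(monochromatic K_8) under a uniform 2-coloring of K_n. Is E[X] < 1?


E[X] = C(34, 8) · 2^{1 − 28} = 18156204 · 2^{−27} = 18156204/134217728.
As a reduced fraction: E[X] = 4539051/33554432 ≈ 0.135.
Is E[X] < 1? YES.
Since E[X] < 1, there exists a 2-coloring of K_{34} with no monochromatic K_8; hence R(8, 8) > 34.

E[X] = 4539051/33554432 ≈ 0.135; E[X] < 1, so R(8, 8) > 34.


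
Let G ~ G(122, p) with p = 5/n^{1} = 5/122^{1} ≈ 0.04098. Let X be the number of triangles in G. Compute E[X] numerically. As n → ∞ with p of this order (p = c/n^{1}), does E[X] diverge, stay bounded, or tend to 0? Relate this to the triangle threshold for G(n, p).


Number of potential triangles: C(122, 3) = 295240.
Each occurs with probability p³ ≈ (0.04098)³ ≈ 6.883836e-05.
By linearity: E[X] = C(122, 3)·p³ ≈ 295240 · 6.883836e-05 ≈ 20.3238.
Here α = 1, so p = 5/n is exactly at the triangle threshold p ~ 1/n. Asymptotically E[X] → c³/6 = 5³/6 = 125/6 ≈ 20.8333, a bounded constant. In this regime the triangle count is asymptotically Poisson(c³/6).

E[X] ≈ 20.3238; in regime p = Θ(1/n^{1}) E[X] stays bounded (at the triangle threshold p ~ 1/n).


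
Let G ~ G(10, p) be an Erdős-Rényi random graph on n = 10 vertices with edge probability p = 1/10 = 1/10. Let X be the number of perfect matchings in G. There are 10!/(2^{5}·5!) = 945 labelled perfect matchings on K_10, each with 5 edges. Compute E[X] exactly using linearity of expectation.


K_10 has 10!/(2^{5}·5!) = 945 labelled perfect matchings.
For each such perfect matching H, let X_H = 1 if all 5 edges of H are present in G. Then P[X_H = 1] = p^{5} = (1/10)^{5} = 1/100000.
By linearity of expectation: E[X] = Σ_H E[X_H] = 945 · p^{5} = 945 · 1/100000 = 189/20000.
Numerically: E[X] ≈ 0.00945.

E[X] = 945 · (1/10)^{5} = 189/20000 ≈ 0.00945.


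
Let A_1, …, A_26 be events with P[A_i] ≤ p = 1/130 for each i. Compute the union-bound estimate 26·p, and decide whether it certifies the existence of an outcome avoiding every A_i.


Union bound: P[∪_{i=1}^{26} A_i] ≤ Σ_i P[A_i] ≤ 26·p = 26·(1/130) = 1/5.
Numerically: 1/5 ≈ 0.20000.
Is 1/5 < 1? YES.
Since P[∪ A_i] ≤ 1/5 < 1, the complement has P[∩ A_i^c] ≥ 1 − 1/5 = 4/5 > 0, so some outcome avoids every A_i.

26·p = 1/5 ≈ 0.20000; existence CERTIFIED by the union bound.


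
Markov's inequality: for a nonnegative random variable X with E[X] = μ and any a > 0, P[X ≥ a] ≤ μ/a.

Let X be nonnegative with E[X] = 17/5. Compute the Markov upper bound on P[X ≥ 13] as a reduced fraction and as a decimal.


μ = E[X] = 17/5, a = 13.
Markov: P[X ≥ 13] ≤ μ/a = (17/5)/13 = 17/65.
Numerically: ≈ 0.2615.
(Since a = 13 > μ = 3.4000, the bound 17/65 is < 1 and informative.)

P[X ≥ 13] ≤ 17/65 ≈ 0.2615.


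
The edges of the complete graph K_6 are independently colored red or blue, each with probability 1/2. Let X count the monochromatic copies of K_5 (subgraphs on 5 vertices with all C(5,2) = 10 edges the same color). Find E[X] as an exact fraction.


Let X = Σ_S X_S over the C(6, 5) = 6 subsets S of size 5, where X_S = 1 if the K_5 on S is monochromatic.
For a fixed S, the K_5 on S has C(5, 2) = 10 edges. P[all 10 edges red] = (1/2)^10, and likewise for blue, so P[monochromatic] = 2·(1/2)^10 = 2^{1 − 10} = 1/512.
Summing: E[X] = C(6, 5) · 2^{1 − 10} = 6 · 1/512 = 3/256.
Numerically: E[X] ≈ 0.01172.

E[X] = C(6,5)·2^(1−C(5,2)) = 3/256 ≈ 0.01172.


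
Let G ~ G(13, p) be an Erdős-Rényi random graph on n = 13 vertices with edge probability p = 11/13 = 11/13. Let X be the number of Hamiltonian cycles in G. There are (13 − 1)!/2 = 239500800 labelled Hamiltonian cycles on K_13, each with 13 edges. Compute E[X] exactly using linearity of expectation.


K_13 has (13 − 1)!/2 = 239500800 labelled Hamiltonian cycles.
For each such Hamiltonian cycle H, let X_H = 1 if all 13 edges of H are present in G. Then P[X_H = 1] = p^{13} = (11/13)^{13} = 34522712143931/302875106592253.
Summing the indicators: E[X] = Σ_H E[X_H] = 239500800 · p^{13} = 239500800 · 34522712143931/302875106592253 = 8268217176641189644800/302875106592253.
Numerically: E[X] ≈ 2.73e+07.

E[X] = 239500800 · (11/13)^{13} = 8268217176641189644800/302875106592253 ≈ 2.73e+07.


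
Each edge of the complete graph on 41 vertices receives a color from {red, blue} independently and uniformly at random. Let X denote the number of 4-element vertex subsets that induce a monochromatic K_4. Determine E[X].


Let X = Σ_S X_S over the C(41, 4) = 101270 subsets S of size 4, where X_S = 1 if the K_4 on S is monochromatic.
For a fixed S, the K_4 on S has C(4, 2) = 6 edges. P[all 6 edges red] = (1/2)^6, and likewise for blue, so P[monochromatic] = 2·(1/2)^6 = 2^{1 − 6} = 1/32.
Summing: E[X] = C(41, 4) · 2^{1 − 6} = 101270 · 1/32 = 50635/16.
Numerically: E[X] ≈ 3164.688.

E[X] = C(41,4)·2^(1−C(4,2)) = 50635/16 ≈ 3164.688.


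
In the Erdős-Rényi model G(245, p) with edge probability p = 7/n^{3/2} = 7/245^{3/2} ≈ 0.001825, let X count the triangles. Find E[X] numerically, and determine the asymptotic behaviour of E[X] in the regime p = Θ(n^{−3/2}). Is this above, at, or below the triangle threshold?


Number of potential triangles: C(245, 3) = 2421090.
Each occurs with probability p³ ≈ (0.001825)³ ≈ 6.082005e-09.
By linearity: E[X] = C(245, 3)·p³ ≈ 2421090 · 6.082005e-09 ≈ 0.0147.
Since α = 3/2 > 1, p = c/n^{3/2} = o(1/n) is below the triangle threshold p ~ 1/n. Asymptotically E[X] ~ (c³/6)·n^{3(1−α)} = (7³/6)·n^{-1.5} → 0, so by Markov's inequality G has no triangles w.h.p.

E[X] ≈ 0.0147; in regime p = Θ(1/n^{3/2}) E[X] tends to 0 (below the triangle threshold p ~ 1/n).


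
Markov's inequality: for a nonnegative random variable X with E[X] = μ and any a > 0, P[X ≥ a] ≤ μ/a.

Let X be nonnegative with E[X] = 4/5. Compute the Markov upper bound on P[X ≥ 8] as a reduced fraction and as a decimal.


μ = E[X] = 4/5, a = 8.
Markov: P[X ≥ 8] ≤ μ/a = (4/5)/8 = 1/10.
Numerically: ≈ 0.100000.
(Since a = 8 > μ = 0.800000, the bound 1/10 is < 1 and informative.)

P[X ≥ 8] ≤ 1/10 ≈ 0.100000.


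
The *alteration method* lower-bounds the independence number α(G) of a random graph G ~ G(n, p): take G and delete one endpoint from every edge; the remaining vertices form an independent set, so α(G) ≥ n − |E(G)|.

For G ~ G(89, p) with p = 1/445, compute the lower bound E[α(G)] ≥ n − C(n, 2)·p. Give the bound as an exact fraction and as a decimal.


E[|E(G)|] = C(89, 2)·p = 3916 · (1/445) = 44/5.
E[α(G)] ≥ n − E[|E(G)|] = 89 − 44/5 = 401/5.
Numerically: ≈ 80.2000.
(This is only a lower bound; the true E[α(G)] may be larger.)

E[α(G)] ≥ 401/5 ≈ 80.2000.


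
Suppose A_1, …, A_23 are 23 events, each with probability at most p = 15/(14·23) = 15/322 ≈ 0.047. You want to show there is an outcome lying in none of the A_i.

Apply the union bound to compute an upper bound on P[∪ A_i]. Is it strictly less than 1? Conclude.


Union bound: P[∪_{i=1}^{23} A_i] ≤ Σ_i P[A_i] ≤ 23·p = 23·(15/322) = 15/14.
Numerically: 15/14 ≈ 1.071.
Is 15/14 < 1? NO.
Since the bound 15/14 is ≥ 1, the union bound is uninformative here; it does NOT by itself certify existence.

23·p = 15/14 ≈ 1.071; existence NOT certified by the union bound.


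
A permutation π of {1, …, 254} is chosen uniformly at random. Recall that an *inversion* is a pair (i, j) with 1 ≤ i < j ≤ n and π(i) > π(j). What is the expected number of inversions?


Write X = Σ X_I over the C(254, 2) = 32131 pairs i < j, with X_I the indicator of one inversion.
There are 32131 indicators.
For each fixed pair i < j, the values π(i) and π(j) are two distinct elements of {1, …, 254} in uniformly random order; by symmetry P[π(i) > π(j)] = 1/2.
By linearity: E[X] = 32131 · (1/2) = C(254, 2) · (1/2) = 32131/2 = 32131/2 ≈ 16065.50000.

E[X] = 32131/2 = 16065.50000.


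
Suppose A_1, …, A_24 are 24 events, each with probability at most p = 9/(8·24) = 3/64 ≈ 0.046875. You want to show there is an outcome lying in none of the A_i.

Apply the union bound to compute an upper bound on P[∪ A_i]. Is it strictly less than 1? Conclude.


Union bound: P[∪_{i=1}^{24} A_i] ≤ Σ_i P[A_i] ≤ 24·p = 24·(3/64) = 9/8.
Numerically: 9/8 ≈ 1.125000.
Is 9/8 < 1? NO.
Since the bound 9/8 is ≥ 1, the union bound is uninformative here; it does NOT by itself certify existence.

24·p = 9/8 ≈ 1.125000; existence NOT certified by the union bound.


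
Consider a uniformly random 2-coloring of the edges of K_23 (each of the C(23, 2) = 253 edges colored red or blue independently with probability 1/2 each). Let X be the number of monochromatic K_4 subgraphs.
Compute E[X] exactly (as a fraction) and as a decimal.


Let X = Σ_S X_S over the C(23, 4) = 8855 subsets S of size 4, where X_S = 1 if the K_4 on S is monochromatic.
For a fixed S, the K_4 on S has C(4, 2) = 6 edges. P[all 6 edges red] = (1/2)^6, and likewise for blue, so P[monochromatic] = 2·(1/2)^6 = 2^{1 − 6} = 1/32.
By linearity: E[X] = C(23, 4) · 2^{1 − 6} = 8855 · 1/32 = 8855/32.
Numerically: E[X] ≈ 276.718750.

E[X] = C(23,4)·2^(1−C(4,2)) = 8855/32 ≈ 276.718750.


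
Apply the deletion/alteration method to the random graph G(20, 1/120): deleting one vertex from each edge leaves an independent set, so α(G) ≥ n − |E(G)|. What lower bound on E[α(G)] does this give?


E[|E(G)|] = C(20, 2)·p = 190 · (1/120) = 19/12.
E[α(G)] ≥ n − E[|E(G)|] = 20 − 19/12 = 221/12.
Numerically: ≈ 18.41667.
(This is only a lower bound; the true E[α(G)] may be larger.)

E[α(G)] ≥ 221/12 ≈ 18.41667.


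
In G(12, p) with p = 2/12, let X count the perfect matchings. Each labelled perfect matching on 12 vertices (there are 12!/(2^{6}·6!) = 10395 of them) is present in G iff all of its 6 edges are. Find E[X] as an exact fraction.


K_12 has 12!/(2^{6}·6!) = 10395 labelled perfect matchings.
For each such perfect matching H, let X_H = 1 if all 6 edges of H are present in G. Then P[X_H = 1] = p^{6} = (1/6)^{6} = 1/46656.
By linearity of expectation: E[X] = Σ_H E[X_H] = 10395 · p^{6} = 10395 · 1/46656 = 385/1728.
Numerically: E[X] ≈ 0.223.

E[X] = 10395 · (1/6)^{6} = 385/1728 ≈ 0.223.


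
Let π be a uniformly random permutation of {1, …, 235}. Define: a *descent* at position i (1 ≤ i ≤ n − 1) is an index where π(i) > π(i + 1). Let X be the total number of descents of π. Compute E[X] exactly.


Write X = Σ X_I over i = 1, …, 234, with X_I the indicator of one descent.
There are 234 indicators.
For each fixed i, the pair (π(i), π(i+1)) is a uniformly random ordered pair of distinct values from {1, …, 235}; by symmetry P[π(i) > π(i+1)] = 1/2.
By linearity: E[X] = 234 · (1/2) = (235 − 1) · (1/2) = 117 ≈ 117.00000.

E[X] = 117 = 117.00000.


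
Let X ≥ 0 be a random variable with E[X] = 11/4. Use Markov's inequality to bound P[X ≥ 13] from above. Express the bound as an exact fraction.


μ = E[X] = 11/4, a = 13.
Markov: P[X ≥ 13] ≤ μ/a = (11/4)/13 = 11/52.
Numerically: ≈ 0.211538.
(Since a = 13 > μ = 2.750000, the bound 11/52 is < 1 and informative.)

P[X ≥ 13] ≤ 11/52 ≈ 0.211538.


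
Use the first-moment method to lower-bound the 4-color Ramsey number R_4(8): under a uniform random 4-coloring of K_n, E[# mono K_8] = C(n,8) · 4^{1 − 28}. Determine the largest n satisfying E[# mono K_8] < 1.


We need C(n, 8) · 4^{1 − 28} < 1, i.e. C(n, 8) < 4^{28 − 1} = 18014398509481984.
Check values of n near the boundary:
  n = 404: C(404, 8) = 16415071523485570; 16415071523485570 < 18014398509481984? YES
  n = 405: C(405, 8) = 16745853821188050; 16745853821188050 < 18014398509481984? YES
  n = 406: C(406, 8) = 17082453897995850; 17082453897995850 < 18014398509481984? YES
  n = 407: C(407, 8) = 17424959239309050; 17424959239309050 < 18014398509481984? YES
  n = 408: C(408, 8) = 17773458424095231; 17773458424095231 < 18014398509481984? YES
  n = 409: C(409, 8) = 18128041135797879; 18128041135797879 < 18014398509481984? NO
  n = 410: C(410, 8) = 18488798173326195; 18488798173326195 < 18014398509481984? NO
The largest n with C(n, 8) < 18014398509481984 is n = 408 (where E[X] = 17773458424095231/18014398509481984 ≈ 0.9866). Hence R_4(8) > 408, i.e. R_4(8) ≥ 409.

Largest n = 408; hence R_4(8) > 408.


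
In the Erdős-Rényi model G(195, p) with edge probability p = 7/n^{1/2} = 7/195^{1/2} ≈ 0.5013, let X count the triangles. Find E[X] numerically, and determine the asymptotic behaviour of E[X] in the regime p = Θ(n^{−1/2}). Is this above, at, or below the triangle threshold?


Number of potential triangles: C(195, 3) = 1216865.
Each occurs with probability p³ ≈ (0.5013)³ ≈ 1.259628e-01.
By linearity: E[X] = C(195, 3)·p³ ≈ 1216865 · 1.259628e-01 ≈ 153279.6863.
Since α = 1/2 < 1, p = c/n^{1/2} ≫ 1/n is above the triangle threshold p ~ 1/n. Asymptotically E[X] ~ (c³/6)·n^{3(1−α)} = (7³/6)·n^{1.5} → ∞; triangles are abundant w.h.p.

E[X] ≈ 153279.6863; in regime p = Θ(1/n^{1/2}) E[X] diverges (above the triangle threshold p ~ 1/n).


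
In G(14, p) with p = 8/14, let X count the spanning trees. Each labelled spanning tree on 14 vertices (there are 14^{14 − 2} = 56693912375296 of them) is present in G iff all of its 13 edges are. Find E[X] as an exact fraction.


K_14 has 14^{14 − 2} = 56693912375296 labelled spanning trees.
For each such spanning tree H, let X_H = 1 if all 13 edges of H are present in G. Then P[X_H = 1] = p^{13} = (4/7)^{13} = 67108864/96889010407.
By linearity of expectation: E[X] = Σ_H E[X_H] = 56693912375296 · p^{13} = 56693912375296 · 67108864/96889010407 = 274877906944/7.
Numerically: E[X] ≈ 3.9268e+10.

E[X] = 56693912375296 · (4/7)^{13} = 274877906944/7 ≈ 3.9268e+10.


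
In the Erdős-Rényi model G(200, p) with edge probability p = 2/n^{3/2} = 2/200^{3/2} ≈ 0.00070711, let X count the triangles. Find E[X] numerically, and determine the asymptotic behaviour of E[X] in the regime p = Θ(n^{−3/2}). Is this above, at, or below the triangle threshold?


Number of potential triangles: C(200, 3) = 1313400.
Each occurs with probability p³ ≈ (0.00070711)³ ≈ 3.5355339e-10.
By linearity: E[X] = C(200, 3)·p³ ≈ 1313400 · 3.5355339e-10 ≈ 0.00046.
Since α = 3/2 > 1, p = c/n^{3/2} = o(1/n) is below the triangle threshold p ~ 1/n. Asymptotically E[X] ~ (c³/6)·n^{3(1−α)} = (2³/6)·n^{-1.5} → 0, so by Markov's inequality G has no triangles w.h.p.

E[X] ≈ 0.00046; in regime p = Θ(1/n^{3/2}) E[X] tends to 0 (below the triangle threshold p ~ 1/n).


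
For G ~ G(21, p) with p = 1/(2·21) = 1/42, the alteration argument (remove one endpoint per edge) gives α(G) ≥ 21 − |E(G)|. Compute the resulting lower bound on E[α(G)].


E[|E(G)|] = C(21, 2)·p = 210 · (1/42) = 5.
E[α(G)] ≥ n − E[|E(G)|] = 21 − 5 = 16.
Numerically: ≈ 16.0000.
(This is only a lower bound; the true E[α(G)] may be larger.)

E[α(G)] ≥ 16 ≈ 16.0000.


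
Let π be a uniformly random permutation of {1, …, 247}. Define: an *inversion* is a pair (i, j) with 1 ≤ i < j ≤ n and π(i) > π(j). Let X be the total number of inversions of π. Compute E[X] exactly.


Write X = Σ X_I over the C(247, 2) = 30381 pairs i < j, with X_I the indicator of one inversion.
There are 30381 indicators.
For each fixed pair i < j, the values π(i) and π(j) are two distinct elements of {1, …, 247} in uniformly random order; by symmetry P[π(i) > π(j)] = 1/2.
By linearity: E[X] = 30381 · (1/2) = C(247, 2) · (1/2) = 30381/2 = 30381/2 ≈ 15190.500.

E[X] = 30381/2 = 15190.500.


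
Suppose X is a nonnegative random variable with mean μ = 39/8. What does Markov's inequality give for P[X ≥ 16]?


μ = E[X] = 39/8, a = 16.
Markov: P[X ≥ 16] ≤ μ/a = (39/8)/16 = 39/128.
Numerically: ≈ 0.304688.
(Since a = 16 > μ = 4.875000, the bound 39/128 is < 1 and informative.)

P[X ≥ 16] ≤ 39/128 ≈ 0.304688.


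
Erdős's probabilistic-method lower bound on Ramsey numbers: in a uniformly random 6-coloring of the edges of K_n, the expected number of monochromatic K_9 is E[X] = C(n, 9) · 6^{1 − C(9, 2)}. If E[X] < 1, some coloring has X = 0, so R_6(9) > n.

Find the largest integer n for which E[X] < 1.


We need C(n, 9) · 6^{1 − 36} < 1, i.e. C(n, 9) < 6^{36 − 1} = 1719070799748422591028658176.
Check values of n near the boundary:
  n = 4404: C(4404, 9) = 1703375445537161676647015880; 1703375445537161676647015880 < 1719070799748422591028658176? YES
  n = 4405: C(4405, 9) = 1706862792900636302463627150; 1706862792900636302463627150 < 1719070799748422591028658176? YES
  n = 4406: C(4406, 9) = 1710356485221788389505285700; 1710356485221788389505285700 < 1719070799748422591028658176? YES
  n = 4407: C(4407, 9) = 1713856532599459170657070050; 1713856532599459170657070050 < 1719070799748422591028658176? YES
  n = 4408: C(4408, 9) = 1717362945146264156457459600; 1717362945146264156457459600 < 1719070799748422591028658176? YES
  n = 4409: C(4409, 9) = 1720875732988608787686577131; 1720875732988608787686577131 < 1719070799748422591028658176? NO
The largest n with C(n, 9) < 1719070799748422591028658176 is n = 4408 (where E[X] = 35778394690547169926197075/35813974994758803979763712 ≈ 0.9990065). Hence R_6(9) > 4408, i.e. R_6(9) ≥ 4409.

Largest n = 4408; hence R_6(9) > 4408.


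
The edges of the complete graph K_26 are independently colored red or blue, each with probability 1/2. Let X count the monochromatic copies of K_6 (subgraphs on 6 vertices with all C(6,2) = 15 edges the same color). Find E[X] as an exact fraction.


Let X = Σ_S X_S over the C(26, 6) = 230230 subsets S of size 6, where X_S = 1 if the K_6 on S is monochromatic.
For a fixed S, the K_6 on S has C(6, 2) = 15 edges. P[all 15 edges red] = (1/2)^15, and likewise for blue, so P[monochromatic] = 2·(1/2)^15 = 2^{1 − 15} = 1/16384.
By linearity: E[X] = C(26, 6) · 2^{1 − 15} = 230230 · 1/16384 = 115115/8192.
Numerically: E[X] ≈ 14.052124.

E[X] = C(26,6)·2^(1−C(6,2)) = 115115/8192 ≈ 14.052124.


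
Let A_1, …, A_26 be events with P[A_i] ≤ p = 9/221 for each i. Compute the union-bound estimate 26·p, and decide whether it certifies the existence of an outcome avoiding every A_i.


Union bound: P[∪_{i=1}^{26} A_i] ≤ Σ_i P[A_i] ≤ 26·p = 26·(9/221) = 18/17.
Numerically: 18/17 ≈ 1.059.
Is 18/17 < 1? NO.
Since the bound 18/17 is ≥ 1, the union bound is uninformative here; it does NOT by itself certify existence.

26·p = 18/17 ≈ 1.059; existence NOT certified by the union bound.


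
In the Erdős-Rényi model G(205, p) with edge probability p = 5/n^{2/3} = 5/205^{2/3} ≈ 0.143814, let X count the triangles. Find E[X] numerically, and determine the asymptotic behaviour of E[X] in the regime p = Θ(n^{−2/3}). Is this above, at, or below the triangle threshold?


Number of potential triangles: C(205, 3) = 1414910.
Each occurs with probability p³ ≈ (0.143814)³ ≈ 2.97441999e-03.
By linearity: E[X] = C(205, 3)·p³ ≈ 1414910 · 2.97441999e-03 ≈ 4208.536585.
Since α = 2/3 < 1, p = c/n^{2/3} ≫ 1/n is above the triangle threshold p ~ 1/n. Asymptotically E[X] ~ (c³/6)·n^{3(1−α)} = (5³/6)·n^{1} → ∞; triangles are abundant w.h.p.

E[X] ≈ 4208.536585; in regime p = Θ(1/n^{2/3}) E[X] diverges (above the triangle threshold p ~ 1/n).


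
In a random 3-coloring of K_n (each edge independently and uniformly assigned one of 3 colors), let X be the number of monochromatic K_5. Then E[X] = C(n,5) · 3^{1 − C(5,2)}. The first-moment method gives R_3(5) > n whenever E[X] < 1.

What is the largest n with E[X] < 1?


We need C(n, 5) · 3^{1 − 10} < 1, i.e. C(n, 5) < 3^{10 − 1} = 19683.
Check values of n near the boundary:
  n = 19: C(19, 5) = 11628; 11628 < 19683? YES
  n = 20: C(20, 5) = 15504; 15504 < 19683? YES
  n = 21: C(21, 5) = 20349; 20349 < 19683? NO
  n = 22: C(22, 5) = 26334; 26334 < 19683? NO
  n = 23: C(23, 5) = 33649; 33649 < 19683? NO
The largest n with C(n, 5) < 19683 is n = 20 (where E[X] = 5168/6561 ≈ 0.78768). Hence R_3(5) > 20, i.e. R_3(5) ≥ 21.

Largest n = 20; hence R_3(5) > 20.


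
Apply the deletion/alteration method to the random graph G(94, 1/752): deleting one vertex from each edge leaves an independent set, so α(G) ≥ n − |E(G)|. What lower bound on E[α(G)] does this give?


E[|E(G)|] = C(94, 2)·p = 4371 · (1/752) = 93/16.
E[α(G)] ≥ n − E[|E(G)|] = 94 − 93/16 = 1411/16.
Numerically: ≈ 88.18750.
(This is only a lower bound; the true E[α(G)] may be larger.)

E[α(G)] ≥ 1411/16 ≈ 88.18750.


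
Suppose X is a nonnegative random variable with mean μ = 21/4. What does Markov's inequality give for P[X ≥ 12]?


μ = E[X] = 21/4, a = 12.
Markov: P[X ≥ 12] ≤ μ/a = (21/4)/12 = 7/16.
Numerically: ≈ 0.43750.
(Since a = 12 > μ = 5.25000, the bound 7/16 is < 1 and informative.)

P[X ≥ 12] ≤ 7/16 ≈ 0.43750.


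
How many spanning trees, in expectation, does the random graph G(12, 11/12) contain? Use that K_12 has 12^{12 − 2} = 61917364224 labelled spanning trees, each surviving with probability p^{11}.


K_12 has 12^{12 − 2} = 61917364224 labelled spanning trees.
For each such spanning tree H, let X_H = 1 if all 11 edges of H are present in G. Then P[X_H = 1] = p^{11} = (11/12)^{11} = 285311670611/743008370688.
By linearity: E[X] = Σ_H E[X_H] = 61917364224 · p^{11} = 61917364224 · 285311670611/743008370688 = 285311670611/12.
Numerically: E[X] ≈ 2.3776e+10.

E[X] = 61917364224 · (11/12)^{11} = 285311670611/12 ≈ 2.3776e+10.


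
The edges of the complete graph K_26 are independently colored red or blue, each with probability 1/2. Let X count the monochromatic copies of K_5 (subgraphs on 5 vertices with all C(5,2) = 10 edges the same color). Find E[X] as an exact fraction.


Let X = Σ_S X_S over the C(26, 5) = 65780 subsets S of size 5, where X_S = 1 if the K_5 on S is monochromatic.
For a fixed S, the K_5 on S has C(5, 2) = 10 edges. P[all 10 edges red] = (1/2)^10, and likewise for blue, so P[monochromatic] = 2·(1/2)^10 = 2^{1 − 10} = 1/512.
Summing: E[X] = C(26, 5) · 2^{1 − 10} = 65780 · 1/512 = 16445/128.
Numerically: E[X] ≈ 128.476562.

E[X] = C(26,5)·2^(1−C(5,2)) = 16445/128 ≈ 128.476562.


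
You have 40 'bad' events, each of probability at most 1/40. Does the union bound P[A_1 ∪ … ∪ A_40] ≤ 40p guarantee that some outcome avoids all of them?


Union bound: P[∪_{i=1}^{40} A_i] ≤ Σ_i P[A_i] ≤ 40·p = 40·(1/40) = 1.
Numerically: 1 ≈ 1.0000.
Is 1 < 1? NO.
Since the bound 1 is ≥ 1, the union bound is uninformative here; it does NOT by itself certify existence.

40·p = 1 ≈ 1.0000; existence NOT certified by the union bound.


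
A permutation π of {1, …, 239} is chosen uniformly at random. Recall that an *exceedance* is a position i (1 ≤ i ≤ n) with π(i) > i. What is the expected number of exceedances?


Write X = Σ_{i=1}^{239} X_i, where X_i = 1_{π(i) > i}.
For each fixed i, π(i) is uniform over {1, …, 239} (marginal of a uniform permutation), so P[π(i) > i] = (n − i)/n. Summing: Σ_{i=1}^{239} (n − i)/n = (0 + 1 + … + 238)/239 = 239(239 − 1)/(2·239) = (239 − 1)/2.
Hence E[X] = Σ_{i=1}^{239} (239 − i)/239 = 119 ≈ 119.00000.

E[X] = 119 = 119.00000.


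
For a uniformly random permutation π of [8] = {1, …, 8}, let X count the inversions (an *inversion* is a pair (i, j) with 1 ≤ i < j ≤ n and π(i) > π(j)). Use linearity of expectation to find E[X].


Write X = Σ X_I over the C(8, 2) = 28 pairs i < j, with X_I the indicator of one inversion.
There are 28 indicators.
For each fixed pair i < j, the values π(i) and π(j) are two distinct elements of {1, …, 8} in uniformly random order; by symmetry P[π(i) > π(j)] = 1/2.
By linearity: E[X] = 28 · (1/2) = C(8, 2) · (1/2) = 28/2 = 14 ≈ 14.000000.

E[X] = 14 = 14.000000.


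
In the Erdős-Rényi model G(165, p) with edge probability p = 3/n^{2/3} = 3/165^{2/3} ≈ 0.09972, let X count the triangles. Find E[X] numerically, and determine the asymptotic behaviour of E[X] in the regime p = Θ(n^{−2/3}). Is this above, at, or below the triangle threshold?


Number of potential triangles: C(165, 3) = 735130.
Each occurs with probability p³ ≈ (0.09972)³ ≈ 9.917355e-04.
By linearity: E[X] = C(165, 3)·p³ ≈ 735130 · 9.917355e-04 ≈ 729.0545.
Since α = 2/3 < 1, p = c/n^{2/3} ≫ 1/n is above the triangle threshold p ~ 1/n. Asymptotically E[X] ~ (c³/6)·n^{3(1−α)} = (3³/6)·n^{1} → ∞; triangles are abundant w.h.p.

E[X] ≈ 729.0545; in regime p = Θ(1/n^{2/3}) E[X] diverges (above the triangle threshold p ~ 1/n).


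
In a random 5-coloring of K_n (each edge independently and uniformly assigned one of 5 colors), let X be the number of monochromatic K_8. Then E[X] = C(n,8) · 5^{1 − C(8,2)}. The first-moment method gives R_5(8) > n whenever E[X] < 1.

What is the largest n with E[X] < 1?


We need C(n, 8) · 5^{1 − 28} < 1, i.e. C(n, 8) < 5^{28 − 1} = 7450580596923828125.
Check values of n near the boundary:
  n = 858: C(858, 8) = 7049584530256467771; 7049584530256467771 < 7450580596923828125? YES
  n = 859: C(859, 8) = 7115855595170747139; 7115855595170747139 < 7450580596923828125? YES
  n = 860: C(860, 8) = 7182671140665308145; 7182671140665308145 < 7450580596923828125? YES
  n = 861: C(861, 8) = 7250034996615275865; 7250034996615275865 < 7450580596923828125? YES
  n = 862: C(862, 8) = 7317951015318931845; 7317951015318931845 < 7450580596923828125? YES
  n = 863: C(863, 8) = 7386423071602617757; 7386423071602617757 < 7450580596923828125? YES
  n = 864: C(864, 8) = 7455455062926006708; 7455455062926006708 < 7450580596923828125? NO
The largest n with C(n, 8) < 7450580596923828125 is n = 863 (where E[X] = 7386423071602617757/7450580596923828125 ≈ 0.9913889). Hence R_5(8) > 863, i.e. R_5(8) ≥ 864.

Largest n = 863; hence R_5(8) > 863.


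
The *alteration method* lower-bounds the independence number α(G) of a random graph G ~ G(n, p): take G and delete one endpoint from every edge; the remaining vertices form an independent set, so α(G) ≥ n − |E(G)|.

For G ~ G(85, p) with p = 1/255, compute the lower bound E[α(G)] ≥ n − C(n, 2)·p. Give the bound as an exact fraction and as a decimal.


E[|E(G)|] = C(85, 2)·p = 3570 · (1/255) = 14.
E[α(G)] ≥ n − E[|E(G)|] = 85 − 14 = 71.
Numerically: ≈ 71.0000.
(This is only a lower bound; the true E[α(G)] may be larger.)

E[α(G)] ≥ 71 ≈ 71.0000.


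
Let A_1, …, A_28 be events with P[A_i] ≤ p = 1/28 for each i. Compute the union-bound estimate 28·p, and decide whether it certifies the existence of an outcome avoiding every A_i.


Union bound: P[∪_{i=1}^{28} A_i] ≤ Σ_i P[A_i] ≤ 28·p = 28·(1/28) = 1.
Numerically: 1 ≈ 1.0000000.
Is 1 < 1? NO.
Since the bound 1 is ≥ 1, the union bound is uninformative here; it does NOT by itself certify existence.

28·p = 1 ≈ 1.0000000; existence NOT certified by the union bound.


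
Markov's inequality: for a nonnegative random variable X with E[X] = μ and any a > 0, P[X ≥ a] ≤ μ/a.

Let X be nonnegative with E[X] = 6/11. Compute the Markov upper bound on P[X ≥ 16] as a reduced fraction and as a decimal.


μ = E[X] = 6/11, a = 16.
Markov: P[X ≥ 16] ≤ μ/a = (6/11)/16 = 3/88.
Numerically: ≈ 0.0341.
(Since a = 16 > μ = 0.5455, the bound 3/88 is < 1 and informative.)

P[X ≥ 16] ≤ 3/88 ≈ 0.0341.


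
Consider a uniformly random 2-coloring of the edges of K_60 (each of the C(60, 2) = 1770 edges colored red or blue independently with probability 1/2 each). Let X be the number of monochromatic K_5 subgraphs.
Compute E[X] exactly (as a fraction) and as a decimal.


Let X = Σ_S X_S over the C(60, 5) = 5461512 subsets S of size 5, where X_S = 1 if the K_5 on S is monochromatic.
For a fixed S, the K_5 on S has C(5, 2) = 10 edges. P[all 10 edges red] = (1/2)^10, and likewise for blue, so P[monochromatic] = 2·(1/2)^10 = 2^{1 − 10} = 1/512.
By linearity of expectation: E[X] = C(60, 5) · 2^{1 − 10} = 5461512 · 1/512 = 682689/64.
Numerically: E[X] ≈ 10667.01562.

E[X] = C(60,5)·2^(1−C(5,2)) = 682689/64 ≈ 10667.01562.


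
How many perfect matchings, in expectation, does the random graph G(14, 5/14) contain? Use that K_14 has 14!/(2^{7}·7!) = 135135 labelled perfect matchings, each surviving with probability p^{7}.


K_14 has 14!/(2^{7}·7!) = 135135 labelled perfect matchings.
For each such perfect matching H, let X_H = 1 if all 7 edges of H are present in G. Then P[X_H = 1] = p^{7} = (5/14)^{7} = 78125/105413504.
By linearity: E[X] = Σ_H E[X_H] = 135135 · p^{7} = 135135 · 78125/105413504 = 1508203125/15059072.
Numerically: E[X] ≈ 100.152.

E[X] = 135135 · (5/14)^{7} = 1508203125/15059072 ≈ 100.152.


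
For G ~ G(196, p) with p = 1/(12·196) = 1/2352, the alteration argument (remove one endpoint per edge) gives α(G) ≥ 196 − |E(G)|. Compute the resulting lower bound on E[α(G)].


E[|E(G)|] = C(196, 2)·p = 19110 · (1/2352) = 65/8.
E[α(G)] ≥ n − E[|E(G)|] = 196 − 65/8 = 1503/8.
Numerically: ≈ 187.87500.
(This is only a lower bound; the true E[α(G)] may be larger.)

E[α(G)] ≥ 1503/8 ≈ 187.87500.


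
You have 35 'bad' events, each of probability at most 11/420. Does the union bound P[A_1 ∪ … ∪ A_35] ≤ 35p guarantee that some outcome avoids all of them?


Union bound: P[∪_{i=1}^{35} A_i] ≤ Σ_i P[A_i] ≤ 35·p = 35·(11/420) = 11/12.
Numerically: 11/12 ≈ 0.9166667.
Is 11/12 < 1? YES.
Since P[∪ A_i] ≤ 11/12 < 1, the complement has P[∩ A_i^c] ≥ 1 − 11/12 = 1/12 > 0, so some outcome avoids every A_i.

35·p = 11/12 ≈ 0.9166667; existence CERTIFIED by the union bound.


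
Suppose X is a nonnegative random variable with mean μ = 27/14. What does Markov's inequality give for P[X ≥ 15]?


μ = E[X] = 27/14, a = 15.
Markov: P[X ≥ 15] ≤ μ/a = (27/14)/15 = 9/70.
Numerically: ≈ 0.129.
(Since a = 15 > μ = 1.929, the bound 9/70 is < 1 and informative.)

P[X ≥ 15] ≤ 9/70 ≈ 0.129.


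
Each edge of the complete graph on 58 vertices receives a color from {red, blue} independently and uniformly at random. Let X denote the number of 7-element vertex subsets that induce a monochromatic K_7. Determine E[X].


Let X = Σ_S X_S over the C(58, 7) = 300674088 subsets S of size 7, where X_S = 1 if the K_7 on S is monochromatic.
For a fixed S, the K_7 on S has C(7, 2) = 21 edges. P[all 21 edges red] = (1/2)^21, and likewise for blue, so P[monochromatic] = 2·(1/2)^21 = 2^{1 − 21} = 1/1048576.
By linearity of expectation: E[X] = C(58, 7) · 2^{1 − 21} = 300674088 · 1/1048576 = 37584261/131072.
Numerically: E[X] ≈ 286.745.

E[X] = C(58,7)·2^(1−C(7,2)) = 37584261/131072 ≈ 286.745.


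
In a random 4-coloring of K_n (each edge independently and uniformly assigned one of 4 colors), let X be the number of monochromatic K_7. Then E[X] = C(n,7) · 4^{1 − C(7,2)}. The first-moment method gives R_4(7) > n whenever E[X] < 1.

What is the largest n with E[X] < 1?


We need C(n, 7) · 4^{1 − 21} < 1, i.e. C(n, 7) < 4^{21 − 1} = 1099511627776.
Check values of n near the boundary:
  n = 177: C(177, 7) = 957664425960; 957664425960 < 1099511627776? YES
  n = 178: C(178, 7) = 996867063280; 996867063280 < 1099511627776? YES
  n = 179: C(179, 7) = 1037437234460; 1037437234460 < 1099511627776? YES
  n = 180: C(180, 7) = 1079414463600; 1079414463600 < 1099511627776? YES
  n = 181: C(181, 7) = 1122839183400; 1122839183400 < 1099511627776? NO
  n = 182: C(182, 7) = 1167752750736; 1167752750736 < 1099511627776? NO
The largest n with C(n, 7) < 1099511627776 is n = 180 (where E[X] = 67463403975/68719476736 ≈ 0.982). Hence R_4(7) > 180, i.e. R_4(7) ≥ 181.

Largest n = 180; hence R_4(7) > 180.


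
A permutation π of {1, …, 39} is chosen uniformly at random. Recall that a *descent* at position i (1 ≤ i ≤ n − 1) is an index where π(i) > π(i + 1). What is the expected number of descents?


Write X = Σ X_I over i = 1, …, 38, with X_I the indicator of one descent.
There are 38 indicators.
For each fixed i, the pair (π(i), π(i+1)) is a uniformly random ordered pair of distinct values from {1, …, 39}; by symmetry P[π(i) > π(i+1)] = 1/2.
By linearity: E[X] = 38 · (1/2) = (39 − 1) · (1/2) = 19 ≈ 19.000000.

E[X] = 19 = 19.000000.


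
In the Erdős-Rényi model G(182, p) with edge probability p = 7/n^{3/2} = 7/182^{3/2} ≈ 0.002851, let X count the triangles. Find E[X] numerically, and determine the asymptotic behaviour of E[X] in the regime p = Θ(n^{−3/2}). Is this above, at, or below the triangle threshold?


Number of potential triangles: C(182, 3) = 988260.
Each occurs with probability p³ ≈ (0.002851)³ ≈ 2.317250e-08.
By linearity: E[X] = C(182, 3)·p³ ≈ 988260 · 2.317250e-08 ≈ 0.0229.
Since α = 3/2 > 1, p = c/n^{3/2} = o(1/n) is below the triangle threshold p ~ 1/n. Asymptotically E[X] ~ (c³/6)·n^{3(1−α)} = (7³/6)·n^{-1.5} → 0, so by Markov's inequality G has no triangles w.h.p.

E[X] ≈ 0.0229; in regime p = Θ(1/n^{3/2}) E[X] tends to 0 (below the triangle threshold p ~ 1/n).


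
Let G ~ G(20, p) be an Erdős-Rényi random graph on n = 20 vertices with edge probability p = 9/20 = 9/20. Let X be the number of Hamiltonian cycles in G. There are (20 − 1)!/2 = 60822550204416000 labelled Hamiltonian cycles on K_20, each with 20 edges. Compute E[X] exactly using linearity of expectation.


K_20 has (20 − 1)!/2 = 60822550204416000 labelled Hamiltonian cycles.
For each such Hamiltonian cycle H, let X_H = 1 if all 20 edges of H are present in G. Then P[X_H = 1] = p^{20} = (9/20)^{20} = 12157665459056928801/104857600000000000000000000.
By linearity: E[X] = Σ_H E[X_H] = 60822550204416000 · p^{20} = 60822550204416000 · 12157665459056928801/104857600000000000000000000 = 180532279724605553545860280221/25600000000000000000.
Numerically: E[X] ≈ 7.052e+09.

E[X] = 60822550204416000 · (9/20)^{20} = 180532279724605553545860280221/25600000000000000000 ≈ 7.052e+09.


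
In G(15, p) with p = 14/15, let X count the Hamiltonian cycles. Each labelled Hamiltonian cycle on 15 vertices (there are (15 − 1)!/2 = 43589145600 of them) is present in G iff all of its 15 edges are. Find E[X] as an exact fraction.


K_15 has (15 − 1)!/2 = 43589145600 labelled Hamiltonian cycles.
For each such Hamiltonian cycle H, let X_H = 1 if all 15 edges of H are present in G. Then P[X_H = 1] = p^{15} = (14/15)^{15} = 155568095557812224/437893890380859375.
Summing the indicators: E[X] = Σ_H E[X_H] = 43589145600 · p^{15} = 43589145600 · 155568095557812224/437893890380859375 = 1116227221067356419653632/72081298828125.
Numerically: E[X] ≈ 1.54857e+10.

E[X] = 43589145600 · (14/15)^{15} = 1116227221067356419653632/72081298828125 ≈ 1.54857e+10.


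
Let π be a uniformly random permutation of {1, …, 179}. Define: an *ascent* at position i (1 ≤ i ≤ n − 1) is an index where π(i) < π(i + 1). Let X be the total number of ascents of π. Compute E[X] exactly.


Write X = Σ X_I over i = 1, …, 178, with X_I the indicator of one ascent.
There are 178 indicators.
For each fixed i, the pair (π(i), π(i+1)) is a uniformly random ordered pair of distinct values from {1, …, 179}; by symmetry P[π(i) < π(i+1)] = 1/2.
By linearity: E[X] = 178 · (1/2) = (179 − 1) · (1/2) = 89 ≈ 89.00000.

E[X] = 89 = 89.00000.


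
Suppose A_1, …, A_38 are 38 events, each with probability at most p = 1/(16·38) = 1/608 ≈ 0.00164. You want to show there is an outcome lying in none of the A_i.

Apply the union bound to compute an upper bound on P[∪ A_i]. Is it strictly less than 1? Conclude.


Union bound: P[∪_{i=1}^{38} A_i] ≤ Σ_i P[A_i] ≤ 38·p = 38·(1/608) = 1/16.
Numerically: 1/16 ≈ 0.06250.
Is 1/16 < 1? YES.
Since P[∪ A_i] ≤ 1/16 < 1, the complement has P[∩ A_i^c] ≥ 1 − 1/16 = 15/16 > 0, so some outcome avoids every A_i.

38·p = 1/16 ≈ 0.06250; existence CERTIFIED by the union bound.


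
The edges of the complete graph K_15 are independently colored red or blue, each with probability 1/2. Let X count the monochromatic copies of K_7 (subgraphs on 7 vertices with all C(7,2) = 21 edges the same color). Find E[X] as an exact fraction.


Let X = Σ_S X_S over the C(15, 7) = 6435 subsets S of size 7, where X_S = 1 if the K_7 on S is monochromatic.
For a fixed S, the K_7 on S has C(7, 2) = 21 edges. P[all 21 edges red] = (1/2)^21, and likewise for blue, so P[monochromatic] = 2·(1/2)^21 = 2^{1 − 21} = 1/1048576.
By linearity of expectation: E[X] = C(15, 7) · 2^{1 − 21} = 6435 · 1/1048576 = 6435/1048576.
Numerically: E[X] ≈ 0.006137.

E[X] = C(15,7)·2^(1−C(7,2)) = 6435/1048576 ≈ 0.006137.
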